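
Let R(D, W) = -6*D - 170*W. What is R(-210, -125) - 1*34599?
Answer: -12089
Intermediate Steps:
R(D, W) = -170*W - 6*D
R(-210, -125) - 1*34599 = (-170*(-125) - 6*(-210)) - 1*34599 = (21250 + 1260) - 34599 = 22510 - 34599 = -12089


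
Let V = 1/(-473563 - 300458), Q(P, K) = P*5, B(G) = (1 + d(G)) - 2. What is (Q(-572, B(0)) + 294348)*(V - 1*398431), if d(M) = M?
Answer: -89893138919125376/774021 ≈ -1.1614e+11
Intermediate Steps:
B(G) = -1 + G (B(G) = (1 + G) - 2 = -1 + G)
Q(P, K) = 5*P
V = -1/774021 (V = 1/(-774021) = -1/774021 ≈ -1.2920e-6)
(Q(-572, B(0)) + 294348)*(V - 1*398431) = (5*(-572) + 294348)*(-1/774021 - 1*398431) = (-2860 + 294348)*(-1/774021 - 398431) = 291488*(-308393961052/774021) = -89893138919125376/774021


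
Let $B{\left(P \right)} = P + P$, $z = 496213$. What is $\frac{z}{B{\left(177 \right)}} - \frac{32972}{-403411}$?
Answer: $\frac{200189454631}{142807494} \approx 1401.8$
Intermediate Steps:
$B{\left(P \right)} = 2 P$
$\frac{z}{B{\left(177 \right)}} - \frac{32972}{-403411} = \frac{496213}{2 \cdot 177} - \frac{32972}{-403411} = \frac{496213}{354} - - \frac{32972}{403411} = 496213 \cdot \frac{1}{354} + \frac{32972}{403411} = \frac{496213}{354} + \frac{32972}{403411} = \frac{200189454631}{142807494}$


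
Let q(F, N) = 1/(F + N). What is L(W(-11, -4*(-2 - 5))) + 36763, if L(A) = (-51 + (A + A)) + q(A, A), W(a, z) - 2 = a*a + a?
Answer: 8273665/224 ≈ 36936.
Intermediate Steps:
W(a, z) = 2 + a + a**2 (W(a, z) = 2 + (a*a + a) = 2 + (a**2 + a) = 2 + (a + a**2) = 2 + a + a**2)
L(A) = -51 + 1/(2*A) + 2*A (L(A) = (-51 + (A + A)) + 1/(A + A) = (-51 + 2*A) + 1/(2*A) = -51 + 1/(2*A) + 2*A)
L(W(-11, -4*(-2 - 5))) + 36763 = (-51 + 1/(2*(2 - 11 + (-11)**2)) + 2*(2 - 11 + (-11)**2)) + 36763 = (-51 + 1/(2*(2 - 11 + 121)) + 2*(2 - 11 + 121)) + 36763 = (-51 + (1/2)/112 + 2*112) + 36763 = (-51 + (1/2)*(1/112) + 224) + 36763 = (-51 + 1/224 + 224) + 36763 = 38753/224 + 36763 = 8273665/224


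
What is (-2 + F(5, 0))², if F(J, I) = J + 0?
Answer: 9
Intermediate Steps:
F(J, I) = J
(-2 + F(5, 0))² = (-2 + 5)² = 3² = 9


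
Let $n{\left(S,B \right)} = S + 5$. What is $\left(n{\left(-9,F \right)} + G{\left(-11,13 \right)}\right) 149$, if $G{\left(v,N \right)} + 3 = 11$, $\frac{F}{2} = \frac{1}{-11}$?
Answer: $596$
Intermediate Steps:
$F = - \frac{2}{11}$ ($F = \frac{2}{-11} = 2 \left(- \frac{1}{11}\right) = - \frac{2}{11} \approx -0.18182$)
$G{\left(v,N \right)} = 8$ ($G{\left(v,N \right)} = -3 + 11 = 8$)
$n{\left(S,B \right)} = 5 + S$
$\left(n{\left(-9,F \right)} + G{\left(-11,13 \right)}\right) 149 = \left(\left(5 - 9\right) + 8\right) 149 = \left(-4 + 8\right) 149 = 4 \cdot 149 = 596$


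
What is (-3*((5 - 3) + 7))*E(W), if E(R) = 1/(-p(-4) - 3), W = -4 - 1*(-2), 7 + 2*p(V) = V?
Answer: -54/5 ≈ -10.800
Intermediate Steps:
p(V) = -7/2 + V/2
W = -2 (W = -4 + 2 = -2)
E(R) = ⅖ (E(R) = 1/(-(-7/2 + (½)*(-4)) - 3) = 1/(-(-7/2 - 2) - 3) = 1/(-1*(-11/2) - 3) = 1/(11/2 - 3) = 1/(5/2) = ⅖)
(-3*((5 - 3) + 7))*E(W) = -3*((5 - 3) + 7)*(⅖) = -3*(2 + 7)*(⅖) = -3*9*(⅖) = -27*⅖ = -54/5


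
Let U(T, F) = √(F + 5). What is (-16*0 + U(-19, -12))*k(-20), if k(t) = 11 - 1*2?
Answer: 9*I*√7 ≈ 23.812*I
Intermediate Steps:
U(T, F) = √(5 + F)
k(t) = 9 (k(t) = 11 - 2 = 9)
(-16*0 + U(-19, -12))*k(-20) = (-16*0 + √(5 - 12))*9 = (0 + √(-7))*9 = (0 + I*√7)*9 = (I*√7)*9 = 9*I*√7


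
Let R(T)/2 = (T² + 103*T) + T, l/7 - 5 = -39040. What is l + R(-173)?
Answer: -249371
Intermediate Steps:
l = -273245 (l = 35 + 7*(-39040) = 35 - 273280 = -273245)
R(T) = 2*T² + 208*T (R(T) = 2*((T² + 103*T) + T) = 2*(T² + 104*T) = 2*T² + 208*T)
l + R(-173) = -273245 + 2*(-173)*(104 - 173) = -273245 + 2*(-173)*(-69) = -273245 + 23874 = -249371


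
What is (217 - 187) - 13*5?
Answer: -35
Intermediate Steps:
(217 - 187) - 13*5 = 30 - 65 = -35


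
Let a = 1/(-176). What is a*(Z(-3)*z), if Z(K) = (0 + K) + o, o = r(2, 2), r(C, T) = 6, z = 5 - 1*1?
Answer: -3/44 ≈ -0.068182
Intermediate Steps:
z = 4 (z = 5 - 1 = 4)
o = 6
Z(K) = 6 + K (Z(K) = (0 + K) + 6 = K + 6 = 6 + K)
a = -1/176 ≈ -0.0056818
a*(Z(-3)*z) = -(6 - 3)*4/176 = -3*4/176 = -1/176*12 = -3/44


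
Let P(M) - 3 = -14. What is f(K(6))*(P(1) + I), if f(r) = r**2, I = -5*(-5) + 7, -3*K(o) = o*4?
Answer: 1344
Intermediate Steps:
K(o) = -4*o/3 (K(o) = -o*4/3 = -4*o/3)
P(M) = -11 (P(M) = 3 - 14 = -11)
I = 32 (I = 25 + 7 = 32)
f(K(6))*(P(1) + I) = (-4/3*6)**2*(-11 + 32) = (-8)**2*21 = 64*21 = 1344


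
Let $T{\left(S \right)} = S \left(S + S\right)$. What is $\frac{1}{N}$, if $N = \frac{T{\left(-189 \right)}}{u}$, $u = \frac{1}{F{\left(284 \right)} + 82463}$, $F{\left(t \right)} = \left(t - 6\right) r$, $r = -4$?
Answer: $\frac{1}{5811878142} \approx 1.7206 \cdot 10^{-10}$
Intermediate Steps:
$T{\left(S \right)} = 2 S^{2}$ ($T{\left(S \right)} = S 2 S = 2 S^{2}$)
$F{\left(t \right)} = 24 - 4 t$ ($F{\left(t \right)} = \left(t - 6\right) \left(-4\right) = \left(-6 + t\right) \left(-4\right) = 24 - 4 t$)
$u = \frac{1}{81351}$ ($u = \frac{1}{\left(24 - 1136\right) + 82463} = \frac{1}{-1112 + 82463} = \frac{1}{81351} \approx 1.2292 \cdot 10^{-5}$)
$N = 5811878142$ ($N = 2 \left(-189\right)^{2} \frac{1}{\frac{1}{81351}} = 2 \cdot 35721 \cdot 81351 = 71442 \cdot 81351 = 5811878142$)
$\frac{1}{N} = \frac{1}{5811878142}$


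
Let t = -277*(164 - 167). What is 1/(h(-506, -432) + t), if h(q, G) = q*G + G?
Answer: 1/218991 ≈ 4.5664e-6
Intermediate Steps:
h(q, G) = G + G*q (h(q, G) = G*q + G = G + G*q)
t = 831 (t = -277*(-3) = 831)
1/(h(-506, -432) + t) = 1/(-432*(1 - 506) + 831) = 1/(-432*(-505) + 831) = 1/(218160 + 831) = 1/218991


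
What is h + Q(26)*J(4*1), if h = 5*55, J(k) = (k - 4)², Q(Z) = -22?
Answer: 275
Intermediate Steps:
J(k) = (-4 + k)²
h = 275
h + Q(26)*J(4*1) = 275 - 22*(-4 + 4*1)² = 275 - 22*(-4 + 4)² = 275 - 22*0² = 275 - 22*0 = 275 + 0 = 275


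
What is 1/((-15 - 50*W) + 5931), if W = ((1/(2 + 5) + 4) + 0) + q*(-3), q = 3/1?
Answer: 7/43112 ≈ 0.00016237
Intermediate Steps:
q = 3 (q = 3*1 = 3)
W = -34/7 (W = ((1/(2 + 5) + 4) + 0) + 3*(-3) = ((1/7 + 4) + 0) - 9 = ((⅐ + 4) + 0) - 9 = (29/7 + 0) - 9 = 29/7 - 9 = -34/7 ≈ -4.8571)
1/((-15 - 50*W) + 5931) = 1/((-15 - 50*(-34/7)) + 5931) = 1/((-15 + 1700/7) + 5931) = 1/(1595/7 + 5931) = 1/(43112/7) = 7/43112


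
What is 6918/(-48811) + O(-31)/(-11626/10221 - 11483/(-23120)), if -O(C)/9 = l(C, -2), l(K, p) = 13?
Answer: 1348489404986154/7391224076747 ≈ 182.44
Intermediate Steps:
O(C) = -117 (O(C) = -9*13 = -117)
6918/(-48811) + O(-31)/(-11626/10221 - 11483/(-23120)) = 6918/(-48811) - 117/(-11626/10221 - 11483/(-23120)) = 6918*(-1/48811) - 117/(-11626*1/10221 - 11483*(-1/23120)) = -6918/48811 - 117/(-11626/10221 + 11483/23120) = -6918/48811 - 117/(-151425377/236309520) = -6918/48811 - 117*(-236309520/151425377) = -6918/48811 + 27648213840/151425377 = 1348489404986154/7391224076747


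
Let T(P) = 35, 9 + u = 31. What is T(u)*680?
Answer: 23800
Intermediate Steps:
u = 22 (u = -9 + 31 = 22)
T(u)*680 = 35*680 = 23800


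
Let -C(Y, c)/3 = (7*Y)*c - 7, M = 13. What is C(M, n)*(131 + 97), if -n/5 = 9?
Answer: 2805768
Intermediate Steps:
n = -45 (n = -5*9 = -45)
C(Y, c) = 21 - 21*Y*c (C(Y, c) = -3*((7*Y)*c - 7) = -3*(7*Y*c - 7) = -3*(-7 + 7*Y*c) = 21 - 21*Y*c)
C(M, n)*(131 + 97) = (21 - 21*13*(-45))*(131 + 97) = (21 + 12285)*228 = 12306*228 = 2805768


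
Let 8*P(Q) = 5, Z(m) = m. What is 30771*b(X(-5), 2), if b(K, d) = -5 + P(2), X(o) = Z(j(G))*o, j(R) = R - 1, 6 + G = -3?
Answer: -1076985/8 ≈ -1.3462e+5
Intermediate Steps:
G = -9 (G = -6 - 3 = -9)
j(R) = -1 + R
P(Q) = 5/8 (P(Q) = (⅛)*5 = 5/8)
X(o) = -10*o (X(o) = (-1 - 9)*o = -10*o)
b(K, d) = -35/8 (b(K, d) = -5 + 5/8 = -35/8)
30771*b(X(-5), 2) = 30771*(-35/8) = -1076985/8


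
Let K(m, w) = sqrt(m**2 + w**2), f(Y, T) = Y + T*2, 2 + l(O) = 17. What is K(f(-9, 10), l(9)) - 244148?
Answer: -244148 + sqrt(346) ≈ -2.4413e+5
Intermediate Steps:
l(O) = 15 (l(O) = -2 + 17 = 15)
f(Y, T) = Y + 2*T
K(f(-9, 10), l(9)) - 244148 = sqrt((-9 + 2*10)**2 + 15**2) - 244148 = sqrt((-9 + 20)**2 + 225) - 244148 = sqrt(11**2 + 225) - 244148 = sqrt(121 + 225) - 244148 = sqrt(346) - 244148 = -244148 + sqrt(346)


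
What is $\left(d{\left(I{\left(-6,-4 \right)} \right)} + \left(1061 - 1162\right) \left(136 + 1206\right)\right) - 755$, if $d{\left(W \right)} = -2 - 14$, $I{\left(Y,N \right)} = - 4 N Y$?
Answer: $-136313$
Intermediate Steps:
$I{\left(Y,N \right)} = - 4 N Y$
$d{\left(W \right)} = -16$ ($d{\left(W \right)} = -2 - 14 = -16$)
$\left(d{\left(I{\left(-6,-4 \right)} \right)} + \left(1061 - 1162\right) \left(136 + 1206\right)\right) - 755 = \left(-16 + \left(1061 - 1162\right) \left(136 + 1206\right)\right) - 755 = \left(-16 - 135542\right) - 755 = -135558 - 755 = -136313$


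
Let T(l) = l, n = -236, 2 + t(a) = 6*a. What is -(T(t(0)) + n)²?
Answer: -56644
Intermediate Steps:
t(a) = -2 + 6*a
-(T(t(0)) + n)² = -((-2 + 6*0) - 236)² = -((-2 + 0) - 236)² = -(-2 - 236)² = -1*(-238)² = -1*56644 = -56644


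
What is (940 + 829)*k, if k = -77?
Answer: -136213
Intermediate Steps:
(940 + 829)*k = (940 + 829)*(-77) = 1769*(-77) = -136213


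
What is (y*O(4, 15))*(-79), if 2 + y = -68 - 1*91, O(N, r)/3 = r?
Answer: 572355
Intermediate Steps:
O(N, r) = 3*r
y = -161 (y = -2 + (-68 - 1*91) = -2 + (-68 - 91) = -2 - 159 = -161)
(y*O(4, 15))*(-79) = -483*15*(-79) = -161*45*(-79) = -7245*(-79) = 572355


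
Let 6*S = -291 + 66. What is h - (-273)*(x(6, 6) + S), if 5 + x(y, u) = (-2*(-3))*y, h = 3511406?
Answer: 7019263/2 ≈ 3.5096e+6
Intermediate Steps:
x(y, u) = -5 + 6*y (x(y, u) = -5 + (-2*(-3))*y = -5 + 6*y)
S = -75/2 (S = (-291 + 66)/6 = (⅙)*(-225) = -75/2 ≈ -37.500)
h - (-273)*(x(6, 6) + S) = 3511406 - (-273)*((-5 + 6*6) - 75/2) = 3511406 - (-273)*((-5 + 36) - 75/2) = 3511406 - (-273)*(31 - 75/2) = 3511406 - (-273)*(-13)/2 = 3511406 - 1*3549/2 = 3511406 - 3549/2 = 7019263/2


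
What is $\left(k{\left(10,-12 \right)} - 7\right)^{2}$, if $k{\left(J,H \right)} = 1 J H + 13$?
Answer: $12996$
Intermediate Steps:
$k{\left(J,H \right)} = 13 + H J$ ($k{\left(J,H \right)} = J H + 13 = H J + 13 = 13 + H J$)
$\left(k{\left(10,-12 \right)} - 7\right)^{2} = \left(\left(13 - 120\right) - 7\right)^{2} = \left(-107 - 7\right)^{2} = \left(-114\right)^{2} = 12996$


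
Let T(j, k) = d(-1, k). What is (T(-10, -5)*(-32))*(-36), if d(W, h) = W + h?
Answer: -6912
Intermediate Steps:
T(j, k) = -1 + k
(T(-10, -5)*(-32))*(-36) = ((-1 - 5)*(-32))*(-36) = -6*(-32)*(-36) = 192*(-36) = -6912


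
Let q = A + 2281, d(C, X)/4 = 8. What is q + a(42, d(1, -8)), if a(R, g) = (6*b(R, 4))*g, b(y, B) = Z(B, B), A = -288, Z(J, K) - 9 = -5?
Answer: 2761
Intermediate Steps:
Z(J, K) = 4 (Z(J, K) = 9 - 5 = 4)
d(C, X) = 32 (d(C, X) = 4*8 = 32)
b(y, B) = 4
a(R, g) = 24*g (a(R, g) = (6*4)*g = 24*g)
q = 1993 (q = -288 + 2281 = 1993)
q + a(42, d(1, -8)) = 1993 + 24*32 = 1993 + 768 = 2761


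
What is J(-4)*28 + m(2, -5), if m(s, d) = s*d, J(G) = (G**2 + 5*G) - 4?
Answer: -234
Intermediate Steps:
J(G) = -4 + G**2 + 5*G
m(s, d) = d*s
J(-4)*28 + m(2, -5) = (-4 + (-4)**2 + 5*(-4))*28 - 5*2 = (-4 + 16 - 20)*28 - 10 = -8*28 - 10 = -224 - 10 = -234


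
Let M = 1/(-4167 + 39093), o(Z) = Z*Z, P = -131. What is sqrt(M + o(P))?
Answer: sqrt(20933425028562)/34926 ≈ 131.00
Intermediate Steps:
o(Z) = Z**2
M = 1/34926 ≈ 2.8632e-5
sqrt(M + o(P)) = sqrt(1/34926 + (-131)**2) = sqrt(1/34926 + 17161) = sqrt(599365087/34926) = sqrt(20933425028562)/34926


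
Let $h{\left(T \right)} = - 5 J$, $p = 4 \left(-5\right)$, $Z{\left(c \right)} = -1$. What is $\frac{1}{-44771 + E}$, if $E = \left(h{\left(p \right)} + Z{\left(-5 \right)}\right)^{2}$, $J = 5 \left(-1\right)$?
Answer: $- \frac{1}{44195} \approx -2.2627 \cdot 10^{-5}$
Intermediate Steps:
$p = -20$
$J = -5$
$h{\left(T \right)} = 25$ ($h{\left(T \right)} = \left(-5\right) \left(-5\right) = 25$)
$E = 576$ ($E = \left(25 - 1\right)^{2} = 24^{2} = 576$)
$\frac{1}{-44771 + E} = \frac{1}{-44771 + 576} = \frac{1}{-44195} = - \frac{1}{44195}$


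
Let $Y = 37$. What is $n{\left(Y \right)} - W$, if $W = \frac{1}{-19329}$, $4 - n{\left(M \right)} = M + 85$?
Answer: $- \frac{2280821}{19329} \approx -118.0$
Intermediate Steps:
$n{\left(M \right)} = -81 - M$ ($n{\left(M \right)} = 4 - \left(M + 85\right) = 4 - \left(85 + M\right) = -81 - M$)
$W = - \frac{1}{19329} \approx -5.1736 \cdot 10^{-5}$
$n{\left(Y \right)} - W = \left(-81 - 37\right) - - \frac{1}{19329} = \left(-81 - 37\right) + \frac{1}{19329} = -118 + \frac{1}{19329} = - \frac{2280821}{19329}$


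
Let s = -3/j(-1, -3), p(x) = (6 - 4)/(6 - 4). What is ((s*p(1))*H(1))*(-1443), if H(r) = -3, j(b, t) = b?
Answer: 12987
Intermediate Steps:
p(x) = 1 (p(x) = 2/2 = 2*(½) = 1)
s = 3 (s = -3/(-1) = -3*(-1) = 3)
((s*p(1))*H(1))*(-1443) = ((3*1)*(-3))*(-1443) = (3*(-3))*(-1443) = -9*(-1443) = 12987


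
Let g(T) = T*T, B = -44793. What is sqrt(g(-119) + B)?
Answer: 2*I*sqrt(7658) ≈ 175.02*I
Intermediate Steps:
g(T) = T**2
sqrt(g(-119) + B) = sqrt((-119)**2 - 44793) = sqrt(14161 - 44793) = sqrt(-30632) = 2*I*sqrt(7658)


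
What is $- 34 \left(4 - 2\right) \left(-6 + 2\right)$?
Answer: $272$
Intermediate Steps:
$- 34 \left(4 - 2\right) \left(-6 + 2\right) = - 34 \cdot 2 \left(-4\right) = \left(-34\right) \left(-8\right) = 272$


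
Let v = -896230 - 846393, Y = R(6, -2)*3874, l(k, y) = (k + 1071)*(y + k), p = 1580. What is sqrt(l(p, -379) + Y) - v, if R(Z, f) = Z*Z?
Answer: 1742623 + sqrt(3323315) ≈ 1.7444e+6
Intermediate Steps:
R(Z, f) = Z**2
l(k, y) = (1071 + k)*(k + y)
Y = 139464 (Y = 6**2*3874 = 36*3874 = 139464)
v = -1742623
sqrt(l(p, -379) + Y) - v = sqrt((1580**2 + 1071*1580 + 1071*(-379) + 1580*(-379)) + 139464) - 1*(-1742623) = sqrt((2496400 + 1692180 - 405909 - 598820) + 139464) + 1742623 = sqrt(3183851 + 139464) + 1742623 = sqrt(3323315) + 1742623 = 1742623 + sqrt(3323315)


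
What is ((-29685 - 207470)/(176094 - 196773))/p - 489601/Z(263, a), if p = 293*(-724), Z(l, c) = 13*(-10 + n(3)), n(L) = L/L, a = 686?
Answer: 715907241866431/171080427492 ≈ 4184.6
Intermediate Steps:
n(L) = 1
Z(l, c) = -117 (Z(l, c) = 13*(-10 + 1) = 13*(-9) = -117)
p = -212132
((-29685 - 207470)/(176094 - 196773))/p - 489601/Z(263, a) = ((-29685 - 207470)/(176094 - 196773))/(-212132) - 489601/(-117) = -237155/(-20679)*(-1/212132) - 489601*(-1/117) = -237155*(-1/20679)*(-1/212132) + 489601/117 = (237155/20679)*(-1/212132) + 489601/117 = -237155/4386677628 + 489601/117 = 715907241866431/171080427492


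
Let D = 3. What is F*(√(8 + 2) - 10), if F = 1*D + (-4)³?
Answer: 610 - 61*√10 ≈ 417.10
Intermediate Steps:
F = -61 (F = 1*3 + (-4)³ = 3 - 64 = -61)
F*(√(8 + 2) - 10) = -61*(√(8 + 2) - 10) = -61*(√10 - 10) = -61*(-10 + √10) = 610 - 61*√10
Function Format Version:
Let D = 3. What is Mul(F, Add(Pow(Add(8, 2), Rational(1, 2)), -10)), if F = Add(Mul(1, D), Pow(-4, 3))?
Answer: Add(610, Mul(-61, Pow(10, Rational(1, 2)))) ≈ 417.10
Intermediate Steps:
F = -61 (F = Add(Mul(1, 3), Pow(-4, 3)) = Add(3, -64) = -61)
Mul(F, Add(Pow(Add(8, 2), Rational(1, 2)), -10)) = Mul(-61, Add(Pow(Add(8, 2), Rational(1, 2)), -10)) = Mul(-61, Add(Pow(10, Rational(1, 2)), -10)) = Mul(-61, Add(-10, Pow(10, Rational(1, 2)))) = Add(610, Mul(-61, Pow(10, Rational(1, 2))))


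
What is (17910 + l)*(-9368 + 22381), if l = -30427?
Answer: -162883721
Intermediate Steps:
(17910 + l)*(-9368 + 22381) = (17910 - 30427)*(-9368 + 22381) = -12517*13013 = -162883721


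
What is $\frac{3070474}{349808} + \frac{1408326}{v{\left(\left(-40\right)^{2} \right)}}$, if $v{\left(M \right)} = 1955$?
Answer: $\frac{249323239039}{341937320} \approx 729.15$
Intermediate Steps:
$\frac{3070474}{349808} + \frac{1408326}{v{\left(\left(-40\right)^{2} \right)}} = \frac{3070474}{349808} + \frac{1408326}{1955} = 3070474 \cdot \frac{1}{349808} + 1408326 \cdot \frac{1}{1955} = \frac{1535237}{174904} + \frac{1408326}{1955} = \frac{249323239039}{341937320}$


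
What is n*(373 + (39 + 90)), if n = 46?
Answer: 23092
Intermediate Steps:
n*(373 + (39 + 90)) = 46*(373 + (39 + 90)) = 46*(373 + 129) = 46*502 = 23092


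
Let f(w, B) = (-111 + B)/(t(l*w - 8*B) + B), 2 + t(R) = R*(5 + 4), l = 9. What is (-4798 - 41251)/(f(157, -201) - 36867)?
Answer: 621339157/497446587 ≈ 1.2491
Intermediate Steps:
t(R) = -2 + 9*R (t(R) = -2 + R*(5 + 4) = -2 + R*9 = -2 + 9*R)
f(w, B) = (-111 + B)/(-2 - 71*B + 81*w) (f(w, B) = (-111 + B)/((-2 + 9*(9*w - 8*B)) + B) = (-111 + B)/((-2 + 9*(-8*B + 9*w)) + B) = (-111 + B)/((-2 + (-72*B + 81*w)) + B) = (-111 + B)/((-2 - 72*B + 81*w) + B) = (-111 + B)/(-2 - 71*B + 81*w))
(-4798 - 41251)/(f(157, -201) - 36867) = (-4798 - 41251)/((111 - 1*(-201))/(2 - 81*157 + 71*(-201)) - 36867) = -46049/((111 + 201)/(2 - 12717 - 14271) - 36867) = -46049/(312/(-26986) - 36867) = -46049/(-1/26986*312 - 36867) = -46049/(-156/13493 - 36867) = -46049/(-497446587/13493) = -46049*(-13493/497446587) = 621339157/497446587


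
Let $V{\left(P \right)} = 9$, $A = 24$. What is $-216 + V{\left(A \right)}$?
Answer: $-207$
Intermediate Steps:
$-216 + V{\left(A \right)} = -216 + 9 = -207$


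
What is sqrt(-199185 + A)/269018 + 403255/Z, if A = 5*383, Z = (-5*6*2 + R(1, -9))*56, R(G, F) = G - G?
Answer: -80651/672 + I*sqrt(197270)/269018 ≈ -120.02 + 0.001651*I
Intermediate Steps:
R(G, F) = 0
Z = -3360 (Z = (-5*6*2 + 0)*56 = (-30*2 + 0)*56 = (-60 + 0)*56 = -60*56 = -3360)
A = 1915
sqrt(-199185 + A)/269018 + 403255/Z = sqrt(-199185 + 1915)/269018 + 403255/(-3360) = sqrt(-197270)*(1/269018) + 403255*(-1/3360) = (I*sqrt(197270))*(1/269018) - 80651/672 = I*sqrt(197270)/269018 - 80651/672 = -80651/672 + I*sqrt(197270)/269018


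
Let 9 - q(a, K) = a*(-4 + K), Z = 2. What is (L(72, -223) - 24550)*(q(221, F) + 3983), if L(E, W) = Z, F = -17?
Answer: -211922884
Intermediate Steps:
q(a, K) = 9 - a*(-4 + K)
L(E, W) = 2
(L(72, -223) - 24550)*(q(221, F) + 3983) = (2 - 24550)*((9 + 4*221 - 1*(-17)*221) + 3983) = -24548*((9 + 884 + 3757) + 3983) = -24548*(4650 + 3983) = -24548*8633 = -211922884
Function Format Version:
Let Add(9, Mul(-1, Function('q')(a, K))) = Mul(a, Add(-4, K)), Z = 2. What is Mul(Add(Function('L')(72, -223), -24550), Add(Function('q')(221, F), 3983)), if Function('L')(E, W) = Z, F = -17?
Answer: -211922884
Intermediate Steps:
Function('q')(a, K) = Add(9, Mul(-1, a, Add(-4, K))) (Function('q')(a, K) = Add(9, Mul(-1, Mul(a, Add(-4, K)))) = Add(9, Mul(-1, a, Add(-4, K))))
Function('L')(E, W) = 2
Mul(Add(Function('L')(72, -223), -24550), Add(Function('q')(221, F), 3983)) = Mul(Add(2, -24550), Add(Add(9, Mul(4, 221), Mul(-1, -17, 221)), 3983)) = Mul(-24548, Add(Add(9, 884, 3757), 3983)) = Mul(-24548, Add(4650, 3983)) = Mul(-24548, 8633) = -211922884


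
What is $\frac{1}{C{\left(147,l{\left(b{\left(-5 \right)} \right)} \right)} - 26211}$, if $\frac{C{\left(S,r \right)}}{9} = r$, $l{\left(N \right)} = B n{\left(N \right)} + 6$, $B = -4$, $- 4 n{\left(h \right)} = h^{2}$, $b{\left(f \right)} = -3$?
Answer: $- \frac{1}{26076} \approx -3.8349 \cdot 10^{-5}$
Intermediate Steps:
$n{\left(h \right)} = - \frac{h^{2}}{4}$
$l{\left(N \right)} = 6 + N^{2}$ ($l{\left(N \right)} = - 4 \left(- \frac{N^{2}}{4}\right) + 6 = N^{2} + 6 = 6 + N^{2}$)
$C{\left(S,r \right)} = 9 r$
$\frac{1}{C{\left(147,l{\left(b{\left(-5 \right)} \right)} \right)} - 26211} = \frac{1}{9 \left(6 + \left(-3\right)^{2}\right) - 26211} = \frac{1}{9 \left(6 + 9\right) - 26211} = \frac{1}{9 \cdot 15 - 26211} = \frac{1}{135 - 26211} = \frac{1}{-26076} = - \frac{1}{26076}$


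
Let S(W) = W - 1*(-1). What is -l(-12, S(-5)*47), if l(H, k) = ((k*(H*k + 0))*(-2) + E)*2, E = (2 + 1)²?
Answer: -1696530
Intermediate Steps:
S(W) = 1 + W (S(W) = W + 1 = 1 + W)
E = 9 (E = 3² = 9)
l(H, k) = 18 - 4*H*k² (l(H, k) = ((k*(H*k + 0))*(-2) + 9)*2 = ((k*(H*k))*(-2) + 9)*2 = ((H*k²)*(-2) + 9)*2 = (-2*H*k² + 9)*2 = (9 - 2*H*k²)*2 = 18 - 4*H*k²)
-l(-12, S(-5)*47) = -(18 - 4*(-12)*((1 - 5)*47)²) = -(18 - 4*(-12)*(-4*47)²) = -(18 - 4*(-12)*(-188)²) = -(18 - 4*(-12)*35344) = -(18 + 1696512) = -1*1696530 = -1696530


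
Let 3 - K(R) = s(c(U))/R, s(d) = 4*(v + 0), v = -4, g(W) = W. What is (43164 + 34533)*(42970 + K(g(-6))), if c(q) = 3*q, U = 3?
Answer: 3338665989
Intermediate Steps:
s(d) = -16 (s(d) = 4*(-4 + 0) = 4*(-4) = -16)
K(R) = 3 + 16/R (K(R) = 3 - (-16)/R = 3 + 16/R)
(43164 + 34533)*(42970 + K(g(-6))) = (43164 + 34533)*(42970 + (3 + 16/(-6))) = 77697*(42970 + (3 + 16*(-⅙))) = 77697*(42970 + (3 - 8/3)) = 77697*(42970 + ⅓) = 77697*(128911/3) = 3338665989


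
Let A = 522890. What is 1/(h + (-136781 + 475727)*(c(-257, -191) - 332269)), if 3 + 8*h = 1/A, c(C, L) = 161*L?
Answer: -4183120/514708557359159069 ≈ -8.1272e-12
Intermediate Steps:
h = -1568669/4183120 (h = -3/8 + (1/8)/522890 = -3/8 + (1/8)*(1/522890) = -3/8 + 1/4183120 = -1568669/4183120 ≈ -0.37500)
1/(h + (-136781 + 475727)*(c(-257, -191) - 332269)) = 1/(-1568669/4183120 + (-136781 + 475727)*(161*(-191) - 332269)) = 1/(-1568669/4183120 + 338946*(-30751 - 332269)) = 1/(-1568669/4183120 + 338946*(-363020)) = 1/(-1568669/4183120 - 123044176920) = 1/(-514708557359159069/4183120) = -4183120/514708557359159069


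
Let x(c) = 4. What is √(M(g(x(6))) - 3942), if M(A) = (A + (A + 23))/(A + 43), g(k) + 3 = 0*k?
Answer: 11*I*√13030/20 ≈ 62.782*I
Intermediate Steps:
g(k) = -3 (g(k) = -3 + 0*k = -3 + 0 = -3)
M(A) = (23 + 2*A)/(43 + A) (M(A) = (A + (23 + A))/(43 + A) = (23 + 2*A)/(43 + A))
√(M(g(x(6))) - 3942) = √((23 + 2*(-3))/(43 - 3) - 3942) = √((23 - 6)/40 - 3942) = √((1/40)*17 - 3942) = √(17/40 - 3942) = √(-157663/40) = 11*I*√13030/20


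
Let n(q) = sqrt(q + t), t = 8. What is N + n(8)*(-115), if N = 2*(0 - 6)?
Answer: -472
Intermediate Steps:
n(q) = sqrt(8 + q) (n(q) = sqrt(q + 8) = sqrt(8 + q))
N = -12 (N = 2*(-6) = -12)
N + n(8)*(-115) = -12 + sqrt(8 + 8)*(-115) = -12 + sqrt(16)*(-115) = -12 + 4*(-115) = -12 - 460 = -472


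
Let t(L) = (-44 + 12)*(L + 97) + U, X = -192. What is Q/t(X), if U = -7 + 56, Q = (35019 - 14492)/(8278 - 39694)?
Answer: -20527/97044024 ≈ -0.00021152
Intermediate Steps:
Q = -20527/31416 (Q = 20527/(-31416) = 20527*(-1/31416) = -20527/31416 ≈ -0.65339)
U = 49
t(L) = -3055 - 32*L (t(L) = (-44 + 12)*(L + 97) + 49 = -32*(97 + L) + 49 = (-3104 - 32*L) + 49 = -3055 - 32*L)
Q/t(X) = -20527/(31416*(-3055 - 32*(-192))) = -20527/(31416*(-3055 + 6144)) = -20527/31416/3089 = -20527/31416*1/3089 = -20527/97044024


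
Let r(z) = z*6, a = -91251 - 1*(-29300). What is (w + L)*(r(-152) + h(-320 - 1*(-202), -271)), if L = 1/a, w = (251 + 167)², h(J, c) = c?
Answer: -12805178276709/61951 ≈ -2.0670e+8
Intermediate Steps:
a = -61951 (a = -91251 + 29300 = -61951)
r(z) = 6*z
w = 174724 (w = 418² = 174724)
L = -1/61951 (L = 1/(-61951) = -1/61951 ≈ -1.6142e-5)
(w + L)*(r(-152) + h(-320 - 1*(-202), -271)) = (174724 - 1/61951)*(6*(-152) - 271) = 10824326523*(-912 - 271)/61951 = (10824326523/61951)*(-1183) = -12805178276709/61951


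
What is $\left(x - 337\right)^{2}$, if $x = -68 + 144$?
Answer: $68121$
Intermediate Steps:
$x = 76$
$\left(x - 337\right)^{2} = \left(76 - 337\right)^{2} = \left(-261\right)^{2} = 68121$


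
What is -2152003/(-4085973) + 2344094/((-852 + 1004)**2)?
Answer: 4813812335387/47201160096 ≈ 101.98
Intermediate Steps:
-2152003/(-4085973) + 2344094/((-852 + 1004)**2) = -2152003*(-1/4085973) + 2344094/(152**2) = 2152003/4085973 + 2344094/23104 = 2152003/4085973 + 2344094*(1/23104) = 2152003/4085973 + 1172047/11552 = 4813812335387/47201160096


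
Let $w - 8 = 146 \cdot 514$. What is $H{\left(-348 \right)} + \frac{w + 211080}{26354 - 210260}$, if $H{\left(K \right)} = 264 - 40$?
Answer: $\frac{20454406}{91953} \approx 222.44$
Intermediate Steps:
$w = 75052$ ($w = 8 + 146 \cdot 514 = 8 + 75044 = 75052$)
$H{\left(K \right)} = 224$
$H{\left(-348 \right)} + \frac{w + 211080}{26354 - 210260} = 224 + \frac{75052 + 211080}{26354 - 210260} = 224 + \frac{286132}{-183906} = 224 + 286132 \left(- \frac{1}{183906}\right) = 224 - \frac{143066}{91953} = \frac{20454406}{91953}$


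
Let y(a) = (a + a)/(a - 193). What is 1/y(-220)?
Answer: 413/440 ≈ 0.93864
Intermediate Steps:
y(a) = 2*a/(-193 + a) (y(a) = (2*a)/(-193 + a) = 2*a/(-193 + a))
1/y(-220) = 1/(2*(-220)/(-193 - 220)) = 1/(2*(-220)/(-413)) = 1/(2*(-220)*(-1/413)) = 1/(440/413) = 413/440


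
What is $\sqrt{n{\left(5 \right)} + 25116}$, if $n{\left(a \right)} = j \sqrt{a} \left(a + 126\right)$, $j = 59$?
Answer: $\sqrt{25116 + 7729 \sqrt{5}} \approx 205.91$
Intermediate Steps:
$n{\left(a \right)} = 59 \sqrt{a} \left(126 + a\right)$ ($n{\left(a \right)} = 59 \sqrt{a} \left(a + 126\right) = 59 \sqrt{a} \left(126 + a\right)$)
$\sqrt{n{\left(5 \right)} + 25116} = \sqrt{59 \sqrt{5} \left(126 + 5\right) + 25116} = \sqrt{59 \sqrt{5} \cdot 131 + 25116} = \sqrt{7729 \sqrt{5} + 25116} = \sqrt{25116 + 7729 \sqrt{5}}$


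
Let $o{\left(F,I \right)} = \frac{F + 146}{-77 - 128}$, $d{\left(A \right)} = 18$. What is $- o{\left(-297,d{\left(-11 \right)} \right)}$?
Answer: $- \frac{151}{205} \approx -0.73659$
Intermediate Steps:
$o{\left(F,I \right)} = - \frac{146}{205} - \frac{F}{205}$ ($o{\left(F,I \right)} = \frac{146 + F}{-205} = \left(146 + F\right) \left(- \frac{1}{205}\right) = - \frac{146}{205} - \frac{F}{205}$)
$- o{\left(-297,d{\left(-11 \right)} \right)} = - (- \frac{146}{205} - - \frac{297}{205}) = - (- \frac{146}{205} + \frac{297}{205}) = \left(-1\right) \frac{151}{205} = - \frac{151}{205}$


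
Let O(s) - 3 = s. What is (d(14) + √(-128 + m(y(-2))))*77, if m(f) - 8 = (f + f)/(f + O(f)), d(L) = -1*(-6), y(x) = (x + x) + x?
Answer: 462 + 154*I*√267/3 ≈ 462.0 + 838.79*I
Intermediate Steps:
O(s) = 3 + s
y(x) = 3*x (y(x) = 2*x + x = 3*x)
d(L) = 6
m(f) = 8 + 2*f/(3 + 2*f) (m(f) = 8 + (f + f)/(f + (3 + f)) = 8 + (2*f)/(3 + 2*f) = 8 + 2*f/(3 + 2*f))
(d(14) + √(-128 + m(y(-2))))*77 = (6 + √(-128 + 6*(4 + 3*(3*(-2)))/(3 + 2*(3*(-2)))))*77 = (6 + √(-128 + 6*(4 + 3*(-6))/(3 + 2*(-6))))*77 = (6 + √(-128 + 6*(4 - 18)/(3 - 12)))*77 = (6 + √(-128 + 6*(-14)/(-9)))*77 = (6 + √(-128 + 6*(-⅑)*(-14)))*77 = (6 + √(-128 + 28/3))*77 = (6 + √(-356/3))*77 = (6 + 2*I*√267/3)*77 = 462 + 154*I*√267/3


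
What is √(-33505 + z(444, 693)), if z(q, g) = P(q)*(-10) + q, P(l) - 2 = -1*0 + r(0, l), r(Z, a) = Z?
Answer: I*√33081 ≈ 181.88*I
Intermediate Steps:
P(l) = 2 (P(l) = 2 + (-1*0 + 0) = 2 + (0 + 0) = 2 + 0 = 2)
z(q, g) = -20 + q (z(q, g) = 2*(-10) + q = -20 + q)
√(-33505 + z(444, 693)) = √(-33505 + (-20 + 444)) = √(-33505 + 424) = √(-33081) = I*√33081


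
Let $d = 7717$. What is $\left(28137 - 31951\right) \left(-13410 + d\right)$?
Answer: $21713102$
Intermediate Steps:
$\left(28137 - 31951\right) \left(-13410 + d\right) = \left(28137 - 31951\right) \left(-13410 + 7717\right) = \left(-3814\right) \left(-5693\right) = 21713102$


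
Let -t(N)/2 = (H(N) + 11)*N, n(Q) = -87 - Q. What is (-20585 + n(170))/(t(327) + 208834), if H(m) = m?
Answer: 10421/6109 ≈ 1.7058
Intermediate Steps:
t(N) = -2*N*(11 + N) (t(N) = -2*(N + 11)*N = -2*(11 + N)*N = -2*N*(11 + N))
(-20585 + n(170))/(t(327) + 208834) = (-20585 + (-87 - 1*170))/(-2*327*(11 + 327) + 208834) = (-20585 + (-87 - 170))/(-2*327*338 + 208834) = (-20585 - 257)/(-221052 + 208834) = -20842/(-12218) = -20842*(-1/12218) = 10421/6109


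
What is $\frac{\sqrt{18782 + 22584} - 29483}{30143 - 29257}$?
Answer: $- \frac{29483}{886} + \frac{\sqrt{41366}}{886} \approx -33.047$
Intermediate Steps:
$\frac{\sqrt{18782 + 22584} - 29483}{30143 - 29257} = \frac{\sqrt{41366} - 29483}{886} = \left(-29483 + \sqrt{41366}\right) \frac{1}{886} = - \frac{29483}{886} + \frac{\sqrt{41366}}{886}$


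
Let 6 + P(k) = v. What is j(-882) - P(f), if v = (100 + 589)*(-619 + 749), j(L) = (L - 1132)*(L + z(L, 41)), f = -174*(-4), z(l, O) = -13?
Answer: 1712966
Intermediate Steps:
f = 696
j(L) = (-1132 + L)*(-13 + L) (j(L) = (L - 1132)*(L - 13) = (-1132 + L)*(-13 + L))
v = 89570 (v = 689*130 = 89570)
P(k) = 89564 (P(k) = -6 + 89570 = 89564)
j(-882) - P(f) = (14716 + (-882)² - 1145*(-882)) - 1*89564 = (14716 + 777924 + 1009890) - 89564 = 1802530 - 89564 = 1712966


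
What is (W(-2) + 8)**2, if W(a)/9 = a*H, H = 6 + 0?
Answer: 10000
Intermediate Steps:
H = 6
W(a) = 54*a (W(a) = 9*(a*6) = 9*(6*a) = 54*a)
(W(-2) + 8)**2 = (54*(-2) + 8)**2 = (-108 + 8)**2 = (-100)**2 = 10000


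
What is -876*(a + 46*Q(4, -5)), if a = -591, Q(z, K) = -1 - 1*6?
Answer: 799788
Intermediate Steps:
Q(z, K) = -7 (Q(z, K) = -1 - 6 = -7)
-876*(a + 46*Q(4, -5)) = -876*(-591 + 46*(-7)) = -876*(-591 - 322) = -876*(-913) = 799788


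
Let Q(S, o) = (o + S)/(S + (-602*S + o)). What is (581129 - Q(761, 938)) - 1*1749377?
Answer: -533215255205/456423 ≈ -1.1682e+6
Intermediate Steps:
Q(S, o) = (S + o)/(o - 601*S) (Q(S, o) = (S + o)/(S + (o - 602*S)) = (S + o)/(o - 601*S))
(581129 - Q(761, 938)) - 1*1749377 = (581129 - (761 + 938)/(938 - 601*761)) - 1*1749377 = (581129 - 1699/(938 - 457361)) - 1749377 = (581129 - 1699/(-456423)) - 1749377 = (581129 - (-1)*1699/456423) - 1749377 = (581129 - 1*(-1699/456423)) - 1749377 = (581129 + 1699/456423) - 1749377 = 265240643266/456423 - 1749377 = -533215255205/456423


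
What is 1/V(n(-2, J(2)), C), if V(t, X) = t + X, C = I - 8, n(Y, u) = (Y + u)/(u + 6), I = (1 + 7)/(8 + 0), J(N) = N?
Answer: -⅐ ≈ -0.14286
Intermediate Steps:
I = 1 (I = 8/8 = 8*(⅛) = 1)
n(Y, u) = (Y + u)/(6 + u)
C = -7 (C = 1 - 8 = -7)
V(t, X) = X + t
1/V(n(-2, J(2)), C) = 1/(-7 + (-2 + 2)/(6 + 2)) = 1/(-7 + 0/8) = 1/(-7 + (⅛)*0) = 1/(-7 + 0) = 1/(-7) = -⅐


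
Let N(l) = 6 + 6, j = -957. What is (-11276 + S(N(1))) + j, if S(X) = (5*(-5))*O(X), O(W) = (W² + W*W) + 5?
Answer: -19558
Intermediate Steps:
N(l) = 12
O(W) = 5 + 2*W² (O(W) = (W² + W²) + 5 = 2*W² + 5 = 5 + 2*W²)
S(X) = -125 - 50*X² (S(X) = (5*(-5))*(5 + 2*X²) = -25*(5 + 2*X²) = -125 - 50*X²)
(-11276 + S(N(1))) + j = (-11276 + (-125 - 50*12²)) - 957 = (-11276 + (-125 - 50*144)) - 957 = (-11276 + (-125 - 7200)) - 957 = (-11276 - 7325) - 957 = -18601 - 957 = -19558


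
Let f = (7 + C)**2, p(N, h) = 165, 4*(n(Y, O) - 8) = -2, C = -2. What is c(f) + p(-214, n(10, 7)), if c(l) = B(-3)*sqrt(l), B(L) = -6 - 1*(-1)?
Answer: 140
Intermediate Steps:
n(Y, O) = 15/2 (n(Y, O) = 8 + (1/4)*(-2) = 8 - 1/2 = 15/2)
f = 25 (f = (7 - 2)**2 = 5**2 = 25)
B(L) = -5 (B(L) = -6 + 1 = -5)
c(l) = -5*sqrt(l)
c(f) + p(-214, n(10, 7)) = -5*sqrt(25) + 165 = -5*5 + 165 = -25 + 165 = 140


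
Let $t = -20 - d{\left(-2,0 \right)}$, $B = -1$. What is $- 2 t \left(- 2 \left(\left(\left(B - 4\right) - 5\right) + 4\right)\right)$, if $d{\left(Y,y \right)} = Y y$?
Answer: $480$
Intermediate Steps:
$t = -20$ ($t = -20 - \left(-2\right) 0 = -20 - 0 = -20 + 0 = -20$)
$- 2 t \left(- 2 \left(\left(\left(B - 4\right) - 5\right) + 4\right)\right) = \left(-2\right) \left(-20\right) \left(- 2 \left(\left(\left(-1 - 4\right) - 5\right) + 4\right)\right) = 40 \left(- 2 \left(\left(-5 - 5\right) + 4\right)\right) = 40 \left(- 2 \left(-10 + 4\right)\right) = 40 \left(\left(-2\right) \left(-6\right)\right) = 40 \cdot 12 = 480$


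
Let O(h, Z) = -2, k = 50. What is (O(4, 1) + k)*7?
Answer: 336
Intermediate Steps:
(O(4, 1) + k)*7 = (-2 + 50)*7 = 48*7 = 336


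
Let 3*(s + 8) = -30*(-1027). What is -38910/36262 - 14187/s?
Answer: -456871707/186060322 ≈ -2.4555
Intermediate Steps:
s = 10262 (s = -8 + (-30*(-1027))/3 = -8 + (⅓)*30810 = -8 + 10270 = 10262)
-38910/36262 - 14187/s = -38910/36262 - 14187/10262 = -38910*1/36262 - 14187*1/10262 = -19455/18131 - 14187/10262 = -456871707/186060322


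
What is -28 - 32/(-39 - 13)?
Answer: -356/13 ≈ -27.385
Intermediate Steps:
-28 - 32/(-39 - 13) = -28 - 32/(-52) = -28 - 1/52*(-32) = -28 + 8/13 = -356/13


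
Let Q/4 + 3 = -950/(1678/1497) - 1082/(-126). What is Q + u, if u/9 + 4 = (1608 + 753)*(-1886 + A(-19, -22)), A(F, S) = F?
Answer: -2139796651105/52857 ≈ -4.0483e+7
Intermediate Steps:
Q = -178009588/52857 (Q = -12 + 4*(-950/(1678/1497) - 1082/(-126)) = -12 + 4*(-950/(1678*(1/1497)) - 1082*(-1/126)) = -12 + 4*(-950/1678/1497 + 541/63) = -12 + 4*(-950*1497/1678 + 541/63) = -12 + 4*(-711075/839 + 541/63) = -12 + 4*(-44343826/52857) = -12 - 177375304/52857 = -178009588/52857 ≈ -3367.8)
u = -40479381 (u = -36 + 9*((1608 + 753)*(-1886 - 19)) = -36 + 9*(2361*(-1905)) = -36 + 9*(-4497705) = -36 - 40479345 = -40479381)
Q + u = -178009588/52857 - 40479381 = -2139796651105/52857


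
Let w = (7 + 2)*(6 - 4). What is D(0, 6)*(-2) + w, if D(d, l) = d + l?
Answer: 6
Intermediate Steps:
w = 18 (w = 9*2 = 18)
D(0, 6)*(-2) + w = (0 + 6)*(-2) + 18 = 6*(-2) + 18 = -12 + 18 = 6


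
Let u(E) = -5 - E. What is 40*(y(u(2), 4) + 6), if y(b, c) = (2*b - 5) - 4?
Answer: -680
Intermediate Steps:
y(b, c) = -9 + 2*b (y(b, c) = (-5 + 2*b) - 4 = -9 + 2*b)
40*(y(u(2), 4) + 6) = 40*((-9 + 2*(-5 - 1*2)) + 6) = 40*((-9 + 2*(-5 - 2)) + 6) = 40*((-9 + 2*(-7)) + 6) = 40*((-9 - 14) + 6) = 40*(-23 + 6) = 40*(-17) = -680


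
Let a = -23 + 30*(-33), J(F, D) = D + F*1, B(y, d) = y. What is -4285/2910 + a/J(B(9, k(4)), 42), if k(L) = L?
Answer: -211091/9894 ≈ -21.335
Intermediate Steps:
J(F, D) = D + F
a = -1013 (a = -23 - 990 = -1013)
-4285/2910 + a/J(B(9, k(4)), 42) = -4285/2910 - 1013/(42 + 9) = -4285*1/2910 - 1013/51 = -857/582 - 1013*1/51 = -857/582 - 1013/51 = -211091/9894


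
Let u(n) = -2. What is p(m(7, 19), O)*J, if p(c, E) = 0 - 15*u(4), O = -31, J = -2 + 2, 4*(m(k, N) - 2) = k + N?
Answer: 0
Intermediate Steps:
m(k, N) = 2 + N/4 + k/4 (m(k, N) = 2 + (k + N)/4 = 2 + (N + k)/4 = 2 + (N/4 + k/4) = 2 + N/4 + k/4)
J = 0
p(c, E) = 30 (p(c, E) = 0 - 15*(-2) = 0 + 30 = 30)
p(m(7, 19), O)*J = 30*0 = 0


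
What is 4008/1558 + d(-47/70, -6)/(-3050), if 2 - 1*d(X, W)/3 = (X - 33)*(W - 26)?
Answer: 150948177/41579125 ≈ 3.6304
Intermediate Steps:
d(X, W) = 6 - 3*(-33 + X)*(-26 + W) (d(X, W) = 6 - 3*(X - 33)*(W - 26) = 6 - 3*(-33 + X)*(-26 + W))
4008/1558 + d(-47/70, -6)/(-3050) = 4008/1558 + (-2568 + 78*(-47/70) + 99*(-6) - 3*(-6)*(-47/70))/(-3050) = 4008*(1/1558) + (-2568 + 78*(-47*1/70) - 594 - 3*(-6)*(-47*1/70))*(-1/3050) = 2004/779 + (-2568 + 78*(-47/70) - 594 - 3*(-6)*(-47/70))*(-1/3050) = 2004/779 + (-2568 - 1833/35 - 594 - 423/35)*(-1/3050) = 2004/779 - 112926/35*(-1/3050) = 2004/779 + 56463/53375 = 150948177/41579125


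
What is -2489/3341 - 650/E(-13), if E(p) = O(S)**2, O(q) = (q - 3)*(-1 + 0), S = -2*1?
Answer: -89355/3341 ≈ -26.745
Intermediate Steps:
S = -2
O(q) = 3 - q (O(q) = (-3 + q)*(-1) = 3 - q)
E(p) = 25 (E(p) = (3 - 1*(-2))**2 = (3 + 2)**2 = 5**2 = 25)
-2489/3341 - 650/E(-13) = -2489/3341 - 650/25 = -2489*1/3341 - 650*1/25 = -2489/3341 - 26 = -89355/3341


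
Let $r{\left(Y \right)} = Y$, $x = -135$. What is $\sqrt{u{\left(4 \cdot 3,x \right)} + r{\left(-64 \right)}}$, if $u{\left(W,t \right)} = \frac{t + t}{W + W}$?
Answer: $\frac{i \sqrt{301}}{2} \approx 8.6747 i$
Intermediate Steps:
$u{\left(W,t \right)} = \frac{t}{W}$ ($u{\left(W,t \right)} = \frac{2 t}{2 W} = 2 t \frac{1}{2 W} = \frac{t}{W}$)
$\sqrt{u{\left(4 \cdot 3,x \right)} + r{\left(-64 \right)}} = \sqrt{- \frac{135}{4 \cdot 3} - 64} = \sqrt{- \frac{135}{12} - 64} = \sqrt{\left(-135\right) \frac{1}{12} - 64} = \sqrt{- \frac{45}{4} - 64} = \sqrt{- \frac{301}{4}} = \frac{i \sqrt{301}}{2}$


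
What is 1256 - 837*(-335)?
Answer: 281651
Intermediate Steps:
1256 - 837*(-335) = 1256 + 280395 = 281651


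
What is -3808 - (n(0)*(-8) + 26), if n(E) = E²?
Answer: -3834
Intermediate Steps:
-3808 - (n(0)*(-8) + 26) = -3808 - (0²*(-8) + 26) = -3808 - (0*(-8) + 26) = -3808 - (0 + 26) = -3808 - 1*26 = -3808 - 26 = -3834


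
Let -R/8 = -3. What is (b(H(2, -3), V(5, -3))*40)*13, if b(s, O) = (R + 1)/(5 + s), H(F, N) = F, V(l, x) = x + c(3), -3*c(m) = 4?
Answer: 13000/7 ≈ 1857.1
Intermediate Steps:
c(m) = -4/3 (c(m) = -⅓*4 = -4/3)
R = 24 (R = -8*(-3) = 24)
V(l, x) = -4/3 + x (V(l, x) = x - 4/3 = -4/3 + x)
b(s, O) = 25/(5 + s) (b(s, O) = (24 + 1)/(5 + s) = 25/(5 + s))
(b(H(2, -3), V(5, -3))*40)*13 = ((25/(5 + 2))*40)*13 = ((25/7)*40)*13 = (1000/7)*13 = 13000/7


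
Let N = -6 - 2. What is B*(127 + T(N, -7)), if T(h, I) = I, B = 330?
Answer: 39600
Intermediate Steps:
N = -8
B*(127 + T(N, -7)) = 330*(127 - 7) = 330*120 = 39600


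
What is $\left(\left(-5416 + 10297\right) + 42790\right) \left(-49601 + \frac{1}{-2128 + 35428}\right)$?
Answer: $- \frac{78738824676629}{33300} \approx -2.3645 \cdot 10^{9}$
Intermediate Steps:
$\left(\left(-5416 + 10297\right) + 42790\right) \left(-49601 + \frac{1}{-2128 + 35428}\right) = \left(4881 + 42790\right) \left(-49601 + \frac{1}{33300}\right) = 47671 \left(-49601 + \frac{1}{33300}\right) = 47671 \left(- \frac{1651713299}{33300}\right) = - \frac{78738824676629}{33300}$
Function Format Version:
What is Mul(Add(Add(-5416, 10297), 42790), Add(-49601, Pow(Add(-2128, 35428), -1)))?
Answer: Rational(-78738824676629, 33300) ≈ -2.3645e+9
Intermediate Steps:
Mul(Add(Add(-5416, 10297), 42790), Add(-49601, Pow(Add(-2128, 35428), -1))) = Mul(Add(4881, 42790), Add(-49601, Pow(33300, -1))) = Mul(47671, Add(-49601, Rational(1, 33300))) = Mul(47671, Rational(-1651713299, 33300)) = Rational(-78738824676629, 33300)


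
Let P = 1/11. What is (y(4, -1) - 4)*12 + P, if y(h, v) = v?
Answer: -659/11 ≈ -59.909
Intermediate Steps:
P = 1/11 ≈ 0.090909
(y(4, -1) - 4)*12 + P = (-1 - 4)*12 + 1/11 = -5*12 + 1/11 = -60 + 1/11 = -659/11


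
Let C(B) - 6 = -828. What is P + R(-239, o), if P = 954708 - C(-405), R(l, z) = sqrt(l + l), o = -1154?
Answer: 955530 + I*sqrt(478) ≈ 9.5553e+5 + 21.863*I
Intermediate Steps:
C(B) = -822 (C(B) = 6 - 828 = -822)
R(l, z) = sqrt(2)*sqrt(l) (R(l, z) = sqrt(2*l) = sqrt(2)*sqrt(l))
P = 955530 (P = 954708 - 1*(-822) = 954708 + 822 = 955530)
P + R(-239, o) = 955530 + sqrt(2)*sqrt(-239) = 955530 + sqrt(2)*(I*sqrt(239)) = 955530 + I*sqrt(478)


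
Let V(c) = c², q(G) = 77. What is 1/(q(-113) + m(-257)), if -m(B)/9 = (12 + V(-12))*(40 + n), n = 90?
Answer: -1/182443 ≈ -5.4812e-6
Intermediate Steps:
m(B) = -182520 (m(B) = -9*(12 + (-12)²)*(40 + 90) = -9*(12 + 144)*130 = -1404*130 = -9*20280 = -182520)
1/(q(-113) + m(-257)) = 1/(77 - 182520) = 1/(-182443) = -1/182443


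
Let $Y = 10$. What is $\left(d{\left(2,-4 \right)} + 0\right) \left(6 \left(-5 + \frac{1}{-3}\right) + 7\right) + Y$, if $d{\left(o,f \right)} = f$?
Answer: $110$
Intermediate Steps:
$\left(d{\left(2,-4 \right)} + 0\right) \left(6 \left(-5 + \frac{1}{-3}\right) + 7\right) + Y = \left(-4 + 0\right) \left(6 \left(-5 + \frac{1}{-3}\right) + 7\right) + 10 = - 4 \left(6 \left(-5 - \frac{1}{3}\right) + 7\right) + 10 = - 4 \left(6 \left(- \frac{16}{3}\right) + 7\right) + 10 = - 4 \left(-32 + 7\right) + 10 = \left(-4\right) \left(-25\right) + 10 = 100 + 10 = 110$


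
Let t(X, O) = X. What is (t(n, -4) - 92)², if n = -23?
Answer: 13225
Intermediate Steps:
(t(n, -4) - 92)² = (-23 - 92)² = (-115)² = 13225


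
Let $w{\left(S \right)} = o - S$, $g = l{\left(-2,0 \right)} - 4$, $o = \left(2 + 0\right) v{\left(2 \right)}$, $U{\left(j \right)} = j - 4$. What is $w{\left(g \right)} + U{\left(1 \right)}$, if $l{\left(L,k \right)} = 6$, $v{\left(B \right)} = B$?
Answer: $-1$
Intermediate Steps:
$U{\left(j \right)} = -4 + j$ ($U{\left(j \right)} = j - 4 = -4 + j$)
$o = 4$ ($o = \left(2 + 0\right) 2 = 2 \cdot 2 = 4$)
$g = 2$ ($g = 6 - 4 = 2$)
$w{\left(S \right)} = 4 - S$
$w{\left(g \right)} + U{\left(1 \right)} = \left(4 - 2\right) + \left(-4 + 1\right) = \left(4 - 2\right) - 3 = 2 - 3 = -1$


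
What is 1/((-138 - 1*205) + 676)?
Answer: 1/333 ≈ 0.0030030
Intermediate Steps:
1/((-138 - 1*205) + 676) = 1/((-138 - 205) + 676) = 1/(-343 + 676) = 1/333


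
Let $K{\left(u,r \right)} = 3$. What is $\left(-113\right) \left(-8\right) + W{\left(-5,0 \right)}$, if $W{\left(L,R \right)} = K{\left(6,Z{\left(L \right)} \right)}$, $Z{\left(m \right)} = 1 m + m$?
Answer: $907$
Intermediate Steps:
$Z{\left(m \right)} = 2 m$ ($Z{\left(m \right)} = m + m = 2 m$)
$W{\left(L,R \right)} = 3$
$\left(-113\right) \left(-8\right) + W{\left(-5,0 \right)} = \left(-113\right) \left(-8\right) + 3 = 904 + 3 = 907$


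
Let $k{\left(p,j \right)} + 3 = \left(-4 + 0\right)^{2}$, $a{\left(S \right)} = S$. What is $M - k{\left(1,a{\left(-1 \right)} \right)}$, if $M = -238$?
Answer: $-251$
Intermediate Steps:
$k{\left(p,j \right)} = 13$ ($k{\left(p,j \right)} = -3 + \left(-4 + 0\right)^{2} = -3 + \left(-4\right)^{2} = -3 + 16 = 13$)
$M - k{\left(1,a{\left(-1 \right)} \right)} = -238 - 13 = -251$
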